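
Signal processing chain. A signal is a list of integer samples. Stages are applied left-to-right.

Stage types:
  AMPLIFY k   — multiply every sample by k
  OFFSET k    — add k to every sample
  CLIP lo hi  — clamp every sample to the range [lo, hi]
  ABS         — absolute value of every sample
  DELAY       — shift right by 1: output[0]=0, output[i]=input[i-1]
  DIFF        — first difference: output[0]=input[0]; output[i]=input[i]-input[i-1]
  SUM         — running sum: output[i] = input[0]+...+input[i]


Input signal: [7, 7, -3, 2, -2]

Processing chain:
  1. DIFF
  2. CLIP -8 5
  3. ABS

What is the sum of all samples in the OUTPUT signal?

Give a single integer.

Input: [7, 7, -3, 2, -2]
Stage 1 (DIFF): s[0]=7, 7-7=0, -3-7=-10, 2--3=5, -2-2=-4 -> [7, 0, -10, 5, -4]
Stage 2 (CLIP -8 5): clip(7,-8,5)=5, clip(0,-8,5)=0, clip(-10,-8,5)=-8, clip(5,-8,5)=5, clip(-4,-8,5)=-4 -> [5, 0, -8, 5, -4]
Stage 3 (ABS): |5|=5, |0|=0, |-8|=8, |5|=5, |-4|=4 -> [5, 0, 8, 5, 4]
Output sum: 22

Answer: 22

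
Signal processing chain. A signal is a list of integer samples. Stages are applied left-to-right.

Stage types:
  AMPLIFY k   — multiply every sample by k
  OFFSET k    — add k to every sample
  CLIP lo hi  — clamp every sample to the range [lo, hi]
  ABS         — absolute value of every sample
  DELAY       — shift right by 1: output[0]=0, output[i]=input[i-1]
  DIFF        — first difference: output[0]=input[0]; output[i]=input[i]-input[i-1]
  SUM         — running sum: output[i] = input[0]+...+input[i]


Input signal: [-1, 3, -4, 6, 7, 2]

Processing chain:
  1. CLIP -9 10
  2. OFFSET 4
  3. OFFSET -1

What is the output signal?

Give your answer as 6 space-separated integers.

Input: [-1, 3, -4, 6, 7, 2]
Stage 1 (CLIP -9 10): clip(-1,-9,10)=-1, clip(3,-9,10)=3, clip(-4,-9,10)=-4, clip(6,-9,10)=6, clip(7,-9,10)=7, clip(2,-9,10)=2 -> [-1, 3, -4, 6, 7, 2]
Stage 2 (OFFSET 4): -1+4=3, 3+4=7, -4+4=0, 6+4=10, 7+4=11, 2+4=6 -> [3, 7, 0, 10, 11, 6]
Stage 3 (OFFSET -1): 3+-1=2, 7+-1=6, 0+-1=-1, 10+-1=9, 11+-1=10, 6+-1=5 -> [2, 6, -1, 9, 10, 5]

Answer: 2 6 -1 9 10 5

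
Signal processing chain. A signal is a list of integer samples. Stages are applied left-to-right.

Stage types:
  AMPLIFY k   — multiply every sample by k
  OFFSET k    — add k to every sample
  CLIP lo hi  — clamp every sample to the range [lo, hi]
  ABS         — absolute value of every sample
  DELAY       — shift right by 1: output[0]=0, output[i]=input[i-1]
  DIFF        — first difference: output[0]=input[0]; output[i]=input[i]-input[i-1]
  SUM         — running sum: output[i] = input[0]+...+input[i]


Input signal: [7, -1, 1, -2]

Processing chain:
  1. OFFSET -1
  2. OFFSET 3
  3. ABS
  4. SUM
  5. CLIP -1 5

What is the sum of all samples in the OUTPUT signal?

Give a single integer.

Answer: 20

Derivation:
Input: [7, -1, 1, -2]
Stage 1 (OFFSET -1): 7+-1=6, -1+-1=-2, 1+-1=0, -2+-1=-3 -> [6, -2, 0, -3]
Stage 2 (OFFSET 3): 6+3=9, -2+3=1, 0+3=3, -3+3=0 -> [9, 1, 3, 0]
Stage 3 (ABS): |9|=9, |1|=1, |3|=3, |0|=0 -> [9, 1, 3, 0]
Stage 4 (SUM): sum[0..0]=9, sum[0..1]=10, sum[0..2]=13, sum[0..3]=13 -> [9, 10, 13, 13]
Stage 5 (CLIP -1 5): clip(9,-1,5)=5, clip(10,-1,5)=5, clip(13,-1,5)=5, clip(13,-1,5)=5 -> [5, 5, 5, 5]
Output sum: 20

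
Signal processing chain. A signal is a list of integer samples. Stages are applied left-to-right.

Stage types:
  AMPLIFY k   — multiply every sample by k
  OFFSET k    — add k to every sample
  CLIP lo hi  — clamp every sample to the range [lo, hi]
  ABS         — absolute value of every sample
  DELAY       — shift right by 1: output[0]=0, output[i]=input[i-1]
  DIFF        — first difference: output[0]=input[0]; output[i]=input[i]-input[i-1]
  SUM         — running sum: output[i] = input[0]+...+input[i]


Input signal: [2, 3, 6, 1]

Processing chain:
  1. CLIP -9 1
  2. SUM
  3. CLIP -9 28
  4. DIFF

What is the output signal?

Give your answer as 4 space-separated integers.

Answer: 1 1 1 1

Derivation:
Input: [2, 3, 6, 1]
Stage 1 (CLIP -9 1): clip(2,-9,1)=1, clip(3,-9,1)=1, clip(6,-9,1)=1, clip(1,-9,1)=1 -> [1, 1, 1, 1]
Stage 2 (SUM): sum[0..0]=1, sum[0..1]=2, sum[0..2]=3, sum[0..3]=4 -> [1, 2, 3, 4]
Stage 3 (CLIP -9 28): clip(1,-9,28)=1, clip(2,-9,28)=2, clip(3,-9,28)=3, clip(4,-9,28)=4 -> [1, 2, 3, 4]
Stage 4 (DIFF): s[0]=1, 2-1=1, 3-2=1, 4-3=1 -> [1, 1, 1, 1]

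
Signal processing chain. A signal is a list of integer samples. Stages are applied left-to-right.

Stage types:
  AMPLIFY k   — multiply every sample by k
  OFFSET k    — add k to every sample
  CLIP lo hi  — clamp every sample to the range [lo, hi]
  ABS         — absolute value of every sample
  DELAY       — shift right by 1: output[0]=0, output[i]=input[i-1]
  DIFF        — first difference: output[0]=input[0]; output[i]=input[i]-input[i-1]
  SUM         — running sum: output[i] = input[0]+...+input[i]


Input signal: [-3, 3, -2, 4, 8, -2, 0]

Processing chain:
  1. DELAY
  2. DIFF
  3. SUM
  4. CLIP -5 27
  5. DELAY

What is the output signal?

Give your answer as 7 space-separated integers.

Input: [-3, 3, -2, 4, 8, -2, 0]
Stage 1 (DELAY): [0, -3, 3, -2, 4, 8, -2] = [0, -3, 3, -2, 4, 8, -2] -> [0, -3, 3, -2, 4, 8, -2]
Stage 2 (DIFF): s[0]=0, -3-0=-3, 3--3=6, -2-3=-5, 4--2=6, 8-4=4, -2-8=-10 -> [0, -3, 6, -5, 6, 4, -10]
Stage 3 (SUM): sum[0..0]=0, sum[0..1]=-3, sum[0..2]=3, sum[0..3]=-2, sum[0..4]=4, sum[0..5]=8, sum[0..6]=-2 -> [0, -3, 3, -2, 4, 8, -2]
Stage 4 (CLIP -5 27): clip(0,-5,27)=0, clip(-3,-5,27)=-3, clip(3,-5,27)=3, clip(-2,-5,27)=-2, clip(4,-5,27)=4, clip(8,-5,27)=8, clip(-2,-5,27)=-2 -> [0, -3, 3, -2, 4, 8, -2]
Stage 5 (DELAY): [0, 0, -3, 3, -2, 4, 8] = [0, 0, -3, 3, -2, 4, 8] -> [0, 0, -3, 3, -2, 4, 8]

Answer: 0 0 -3 3 -2 4 8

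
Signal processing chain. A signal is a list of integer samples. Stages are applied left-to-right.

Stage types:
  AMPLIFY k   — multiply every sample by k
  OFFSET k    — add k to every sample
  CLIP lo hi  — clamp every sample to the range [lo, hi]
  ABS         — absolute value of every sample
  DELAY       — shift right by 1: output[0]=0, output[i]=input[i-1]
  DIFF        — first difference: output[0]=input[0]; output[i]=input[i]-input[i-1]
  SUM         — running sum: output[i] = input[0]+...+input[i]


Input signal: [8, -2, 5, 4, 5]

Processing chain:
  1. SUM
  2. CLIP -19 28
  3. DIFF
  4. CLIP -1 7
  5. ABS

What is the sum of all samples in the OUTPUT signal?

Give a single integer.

Answer: 22

Derivation:
Input: [8, -2, 5, 4, 5]
Stage 1 (SUM): sum[0..0]=8, sum[0..1]=6, sum[0..2]=11, sum[0..3]=15, sum[0..4]=20 -> [8, 6, 11, 15, 20]
Stage 2 (CLIP -19 28): clip(8,-19,28)=8, clip(6,-19,28)=6, clip(11,-19,28)=11, clip(15,-19,28)=15, clip(20,-19,28)=20 -> [8, 6, 11, 15, 20]
Stage 3 (DIFF): s[0]=8, 6-8=-2, 11-6=5, 15-11=4, 20-15=5 -> [8, -2, 5, 4, 5]
Stage 4 (CLIP -1 7): clip(8,-1,7)=7, clip(-2,-1,7)=-1, clip(5,-1,7)=5, clip(4,-1,7)=4, clip(5,-1,7)=5 -> [7, -1, 5, 4, 5]
Stage 5 (ABS): |7|=7, |-1|=1, |5|=5, |4|=4, |5|=5 -> [7, 1, 5, 4, 5]
Output sum: 22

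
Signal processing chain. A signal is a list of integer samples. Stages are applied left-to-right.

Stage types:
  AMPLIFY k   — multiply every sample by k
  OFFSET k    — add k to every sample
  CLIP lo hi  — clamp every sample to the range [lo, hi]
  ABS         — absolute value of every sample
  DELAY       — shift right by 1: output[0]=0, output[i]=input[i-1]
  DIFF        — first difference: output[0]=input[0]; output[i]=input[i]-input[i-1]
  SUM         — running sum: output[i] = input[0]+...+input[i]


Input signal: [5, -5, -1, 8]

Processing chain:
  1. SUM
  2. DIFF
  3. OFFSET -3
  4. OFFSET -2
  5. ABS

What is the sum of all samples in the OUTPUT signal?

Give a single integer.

Answer: 19

Derivation:
Input: [5, -5, -1, 8]
Stage 1 (SUM): sum[0..0]=5, sum[0..1]=0, sum[0..2]=-1, sum[0..3]=7 -> [5, 0, -1, 7]
Stage 2 (DIFF): s[0]=5, 0-5=-5, -1-0=-1, 7--1=8 -> [5, -5, -1, 8]
Stage 3 (OFFSET -3): 5+-3=2, -5+-3=-8, -1+-3=-4, 8+-3=5 -> [2, -8, -4, 5]
Stage 4 (OFFSET -2): 2+-2=0, -8+-2=-10, -4+-2=-6, 5+-2=3 -> [0, -10, -6, 3]
Stage 5 (ABS): |0|=0, |-10|=10, |-6|=6, |3|=3 -> [0, 10, 6, 3]
Output sum: 19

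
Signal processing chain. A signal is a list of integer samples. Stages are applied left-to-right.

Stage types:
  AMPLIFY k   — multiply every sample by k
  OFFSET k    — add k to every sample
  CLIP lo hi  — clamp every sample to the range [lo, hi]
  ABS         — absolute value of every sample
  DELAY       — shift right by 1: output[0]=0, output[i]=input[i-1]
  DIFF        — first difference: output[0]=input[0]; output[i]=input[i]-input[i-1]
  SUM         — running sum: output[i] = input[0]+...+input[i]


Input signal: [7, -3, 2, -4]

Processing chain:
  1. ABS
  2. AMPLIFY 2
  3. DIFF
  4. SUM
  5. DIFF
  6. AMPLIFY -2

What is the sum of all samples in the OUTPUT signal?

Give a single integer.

Input: [7, -3, 2, -4]
Stage 1 (ABS): |7|=7, |-3|=3, |2|=2, |-4|=4 -> [7, 3, 2, 4]
Stage 2 (AMPLIFY 2): 7*2=14, 3*2=6, 2*2=4, 4*2=8 -> [14, 6, 4, 8]
Stage 3 (DIFF): s[0]=14, 6-14=-8, 4-6=-2, 8-4=4 -> [14, -8, -2, 4]
Stage 4 (SUM): sum[0..0]=14, sum[0..1]=6, sum[0..2]=4, sum[0..3]=8 -> [14, 6, 4, 8]
Stage 5 (DIFF): s[0]=14, 6-14=-8, 4-6=-2, 8-4=4 -> [14, -8, -2, 4]
Stage 6 (AMPLIFY -2): 14*-2=-28, -8*-2=16, -2*-2=4, 4*-2=-8 -> [-28, 16, 4, -8]
Output sum: -16

Answer: -16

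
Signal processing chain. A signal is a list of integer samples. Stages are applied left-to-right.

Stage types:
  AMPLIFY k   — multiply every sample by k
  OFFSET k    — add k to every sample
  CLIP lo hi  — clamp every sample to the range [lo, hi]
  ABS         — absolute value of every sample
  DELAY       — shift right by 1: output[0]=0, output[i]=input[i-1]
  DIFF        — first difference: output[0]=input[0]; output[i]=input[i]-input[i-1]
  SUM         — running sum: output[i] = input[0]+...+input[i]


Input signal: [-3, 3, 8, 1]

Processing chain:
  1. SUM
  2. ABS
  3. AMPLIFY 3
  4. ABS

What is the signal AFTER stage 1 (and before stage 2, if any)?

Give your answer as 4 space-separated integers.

Input: [-3, 3, 8, 1]
Stage 1 (SUM): sum[0..0]=-3, sum[0..1]=0, sum[0..2]=8, sum[0..3]=9 -> [-3, 0, 8, 9]

Answer: -3 0 8 9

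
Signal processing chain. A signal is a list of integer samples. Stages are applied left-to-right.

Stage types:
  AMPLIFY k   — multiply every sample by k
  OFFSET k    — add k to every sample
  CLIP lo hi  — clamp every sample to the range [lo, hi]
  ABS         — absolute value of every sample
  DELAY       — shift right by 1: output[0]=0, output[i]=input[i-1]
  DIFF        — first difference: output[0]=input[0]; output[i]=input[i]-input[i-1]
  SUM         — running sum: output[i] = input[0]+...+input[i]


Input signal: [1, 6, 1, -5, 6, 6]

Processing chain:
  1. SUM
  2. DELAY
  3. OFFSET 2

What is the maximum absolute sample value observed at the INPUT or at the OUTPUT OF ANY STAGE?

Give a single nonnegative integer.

Input: [1, 6, 1, -5, 6, 6] (max |s|=6)
Stage 1 (SUM): sum[0..0]=1, sum[0..1]=7, sum[0..2]=8, sum[0..3]=3, sum[0..4]=9, sum[0..5]=15 -> [1, 7, 8, 3, 9, 15] (max |s|=15)
Stage 2 (DELAY): [0, 1, 7, 8, 3, 9] = [0, 1, 7, 8, 3, 9] -> [0, 1, 7, 8, 3, 9] (max |s|=9)
Stage 3 (OFFSET 2): 0+2=2, 1+2=3, 7+2=9, 8+2=10, 3+2=5, 9+2=11 -> [2, 3, 9, 10, 5, 11] (max |s|=11)
Overall max amplitude: 15

Answer: 15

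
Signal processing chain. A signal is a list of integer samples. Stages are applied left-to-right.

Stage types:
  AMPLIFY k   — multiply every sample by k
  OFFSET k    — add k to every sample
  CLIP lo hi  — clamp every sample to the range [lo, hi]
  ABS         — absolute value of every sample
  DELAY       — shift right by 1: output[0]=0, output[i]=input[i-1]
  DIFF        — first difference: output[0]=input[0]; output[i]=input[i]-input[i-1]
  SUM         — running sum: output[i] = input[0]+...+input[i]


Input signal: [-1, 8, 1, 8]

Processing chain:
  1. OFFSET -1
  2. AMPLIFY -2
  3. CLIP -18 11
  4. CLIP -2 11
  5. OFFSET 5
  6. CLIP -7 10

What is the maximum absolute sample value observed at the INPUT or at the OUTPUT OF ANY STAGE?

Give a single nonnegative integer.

Input: [-1, 8, 1, 8] (max |s|=8)
Stage 1 (OFFSET -1): -1+-1=-2, 8+-1=7, 1+-1=0, 8+-1=7 -> [-2, 7, 0, 7] (max |s|=7)
Stage 2 (AMPLIFY -2): -2*-2=4, 7*-2=-14, 0*-2=0, 7*-2=-14 -> [4, -14, 0, -14] (max |s|=14)
Stage 3 (CLIP -18 11): clip(4,-18,11)=4, clip(-14,-18,11)=-14, clip(0,-18,11)=0, clip(-14,-18,11)=-14 -> [4, -14, 0, -14] (max |s|=14)
Stage 4 (CLIP -2 11): clip(4,-2,11)=4, clip(-14,-2,11)=-2, clip(0,-2,11)=0, clip(-14,-2,11)=-2 -> [4, -2, 0, -2] (max |s|=4)
Stage 5 (OFFSET 5): 4+5=9, -2+5=3, 0+5=5, -2+5=3 -> [9, 3, 5, 3] (max |s|=9)
Stage 6 (CLIP -7 10): clip(9,-7,10)=9, clip(3,-7,10)=3, clip(5,-7,10)=5, clip(3,-7,10)=3 -> [9, 3, 5, 3] (max |s|=9)
Overall max amplitude: 14

Answer: 14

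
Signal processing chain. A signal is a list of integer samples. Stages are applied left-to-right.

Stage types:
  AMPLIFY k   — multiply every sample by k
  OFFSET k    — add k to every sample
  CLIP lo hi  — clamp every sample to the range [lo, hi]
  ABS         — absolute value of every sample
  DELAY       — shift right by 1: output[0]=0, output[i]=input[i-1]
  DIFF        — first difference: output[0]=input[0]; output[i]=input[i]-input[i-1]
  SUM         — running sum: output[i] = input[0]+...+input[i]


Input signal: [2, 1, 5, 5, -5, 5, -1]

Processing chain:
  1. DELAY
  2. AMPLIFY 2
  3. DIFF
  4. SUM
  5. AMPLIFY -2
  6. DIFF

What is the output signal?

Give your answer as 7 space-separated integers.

Input: [2, 1, 5, 5, -5, 5, -1]
Stage 1 (DELAY): [0, 2, 1, 5, 5, -5, 5] = [0, 2, 1, 5, 5, -5, 5] -> [0, 2, 1, 5, 5, -5, 5]
Stage 2 (AMPLIFY 2): 0*2=0, 2*2=4, 1*2=2, 5*2=10, 5*2=10, -5*2=-10, 5*2=10 -> [0, 4, 2, 10, 10, -10, 10]
Stage 3 (DIFF): s[0]=0, 4-0=4, 2-4=-2, 10-2=8, 10-10=0, -10-10=-20, 10--10=20 -> [0, 4, -2, 8, 0, -20, 20]
Stage 4 (SUM): sum[0..0]=0, sum[0..1]=4, sum[0..2]=2, sum[0..3]=10, sum[0..4]=10, sum[0..5]=-10, sum[0..6]=10 -> [0, 4, 2, 10, 10, -10, 10]
Stage 5 (AMPLIFY -2): 0*-2=0, 4*-2=-8, 2*-2=-4, 10*-2=-20, 10*-2=-20, -10*-2=20, 10*-2=-20 -> [0, -8, -4, -20, -20, 20, -20]
Stage 6 (DIFF): s[0]=0, -8-0=-8, -4--8=4, -20--4=-16, -20--20=0, 20--20=40, -20-20=-40 -> [0, -8, 4, -16, 0, 40, -40]

Answer: 0 -8 4 -16 0 40 -40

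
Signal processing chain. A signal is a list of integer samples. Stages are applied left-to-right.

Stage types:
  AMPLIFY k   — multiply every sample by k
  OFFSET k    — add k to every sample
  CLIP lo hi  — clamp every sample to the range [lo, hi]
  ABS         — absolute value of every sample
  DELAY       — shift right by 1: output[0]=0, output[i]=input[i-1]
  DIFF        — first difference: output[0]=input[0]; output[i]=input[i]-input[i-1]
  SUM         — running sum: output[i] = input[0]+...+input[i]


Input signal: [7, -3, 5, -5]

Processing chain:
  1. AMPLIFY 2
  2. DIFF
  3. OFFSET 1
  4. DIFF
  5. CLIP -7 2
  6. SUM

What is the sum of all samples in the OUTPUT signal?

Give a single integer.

Input: [7, -3, 5, -5]
Stage 1 (AMPLIFY 2): 7*2=14, -3*2=-6, 5*2=10, -5*2=-10 -> [14, -6, 10, -10]
Stage 2 (DIFF): s[0]=14, -6-14=-20, 10--6=16, -10-10=-20 -> [14, -20, 16, -20]
Stage 3 (OFFSET 1): 14+1=15, -20+1=-19, 16+1=17, -20+1=-19 -> [15, -19, 17, -19]
Stage 4 (DIFF): s[0]=15, -19-15=-34, 17--19=36, -19-17=-36 -> [15, -34, 36, -36]
Stage 5 (CLIP -7 2): clip(15,-7,2)=2, clip(-34,-7,2)=-7, clip(36,-7,2)=2, clip(-36,-7,2)=-7 -> [2, -7, 2, -7]
Stage 6 (SUM): sum[0..0]=2, sum[0..1]=-5, sum[0..2]=-3, sum[0..3]=-10 -> [2, -5, -3, -10]
Output sum: -16

Answer: -16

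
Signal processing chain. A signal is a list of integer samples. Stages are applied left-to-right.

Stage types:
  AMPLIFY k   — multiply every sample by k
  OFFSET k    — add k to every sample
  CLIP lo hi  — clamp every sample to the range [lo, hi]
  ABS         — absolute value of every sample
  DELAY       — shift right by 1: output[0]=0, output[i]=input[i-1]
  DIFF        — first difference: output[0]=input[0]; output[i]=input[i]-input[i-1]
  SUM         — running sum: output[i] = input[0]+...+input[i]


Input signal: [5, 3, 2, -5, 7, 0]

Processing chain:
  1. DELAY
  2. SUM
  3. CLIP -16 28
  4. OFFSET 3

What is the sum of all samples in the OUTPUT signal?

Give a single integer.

Input: [5, 3, 2, -5, 7, 0]
Stage 1 (DELAY): [0, 5, 3, 2, -5, 7] = [0, 5, 3, 2, -5, 7] -> [0, 5, 3, 2, -5, 7]
Stage 2 (SUM): sum[0..0]=0, sum[0..1]=5, sum[0..2]=8, sum[0..3]=10, sum[0..4]=5, sum[0..5]=12 -> [0, 5, 8, 10, 5, 12]
Stage 3 (CLIP -16 28): clip(0,-16,28)=0, clip(5,-16,28)=5, clip(8,-16,28)=8, clip(10,-16,28)=10, clip(5,-16,28)=5, clip(12,-16,28)=12 -> [0, 5, 8, 10, 5, 12]
Stage 4 (OFFSET 3): 0+3=3, 5+3=8, 8+3=11, 10+3=13, 5+3=8, 12+3=15 -> [3, 8, 11, 13, 8, 15]
Output sum: 58

Answer: 58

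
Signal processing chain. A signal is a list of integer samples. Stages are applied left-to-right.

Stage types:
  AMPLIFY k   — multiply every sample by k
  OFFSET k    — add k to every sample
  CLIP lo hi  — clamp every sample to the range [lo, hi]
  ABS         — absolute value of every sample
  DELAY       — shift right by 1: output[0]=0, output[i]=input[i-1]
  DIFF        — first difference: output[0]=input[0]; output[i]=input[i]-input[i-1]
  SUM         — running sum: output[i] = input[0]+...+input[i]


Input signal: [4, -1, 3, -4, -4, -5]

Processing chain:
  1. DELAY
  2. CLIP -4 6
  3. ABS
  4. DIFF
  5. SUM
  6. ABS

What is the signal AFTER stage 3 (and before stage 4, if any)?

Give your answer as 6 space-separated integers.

Input: [4, -1, 3, -4, -4, -5]
Stage 1 (DELAY): [0, 4, -1, 3, -4, -4] = [0, 4, -1, 3, -4, -4] -> [0, 4, -1, 3, -4, -4]
Stage 2 (CLIP -4 6): clip(0,-4,6)=0, clip(4,-4,6)=4, clip(-1,-4,6)=-1, clip(3,-4,6)=3, clip(-4,-4,6)=-4, clip(-4,-4,6)=-4 -> [0, 4, -1, 3, -4, -4]
Stage 3 (ABS): |0|=0, |4|=4, |-1|=1, |3|=3, |-4|=4, |-4|=4 -> [0, 4, 1, 3, 4, 4]

Answer: 0 4 1 3 4 4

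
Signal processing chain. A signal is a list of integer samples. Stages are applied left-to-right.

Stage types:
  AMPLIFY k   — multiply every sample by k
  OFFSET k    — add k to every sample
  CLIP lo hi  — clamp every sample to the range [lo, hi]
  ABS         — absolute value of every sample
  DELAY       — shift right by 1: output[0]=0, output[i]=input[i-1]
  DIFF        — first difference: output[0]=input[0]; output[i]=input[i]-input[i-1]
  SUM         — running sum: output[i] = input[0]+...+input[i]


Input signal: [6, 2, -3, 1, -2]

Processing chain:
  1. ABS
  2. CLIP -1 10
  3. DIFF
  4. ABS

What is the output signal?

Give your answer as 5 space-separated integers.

Answer: 6 4 1 2 1

Derivation:
Input: [6, 2, -3, 1, -2]
Stage 1 (ABS): |6|=6, |2|=2, |-3|=3, |1|=1, |-2|=2 -> [6, 2, 3, 1, 2]
Stage 2 (CLIP -1 10): clip(6,-1,10)=6, clip(2,-1,10)=2, clip(3,-1,10)=3, clip(1,-1,10)=1, clip(2,-1,10)=2 -> [6, 2, 3, 1, 2]
Stage 3 (DIFF): s[0]=6, 2-6=-4, 3-2=1, 1-3=-2, 2-1=1 -> [6, -4, 1, -2, 1]
Stage 4 (ABS): |6|=6, |-4|=4, |1|=1, |-2|=2, |1|=1 -> [6, 4, 1, 2, 1]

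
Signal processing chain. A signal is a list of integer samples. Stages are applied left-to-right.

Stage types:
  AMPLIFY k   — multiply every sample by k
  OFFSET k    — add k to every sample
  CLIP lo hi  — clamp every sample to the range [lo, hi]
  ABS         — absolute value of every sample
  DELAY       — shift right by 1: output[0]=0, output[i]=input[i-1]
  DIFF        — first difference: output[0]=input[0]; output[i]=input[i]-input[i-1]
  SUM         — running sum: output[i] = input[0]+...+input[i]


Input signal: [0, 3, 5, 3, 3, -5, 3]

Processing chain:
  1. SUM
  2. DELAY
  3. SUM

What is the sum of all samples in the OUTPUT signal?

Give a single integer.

Input: [0, 3, 5, 3, 3, -5, 3]
Stage 1 (SUM): sum[0..0]=0, sum[0..1]=3, sum[0..2]=8, sum[0..3]=11, sum[0..4]=14, sum[0..5]=9, sum[0..6]=12 -> [0, 3, 8, 11, 14, 9, 12]
Stage 2 (DELAY): [0, 0, 3, 8, 11, 14, 9] = [0, 0, 3, 8, 11, 14, 9] -> [0, 0, 3, 8, 11, 14, 9]
Stage 3 (SUM): sum[0..0]=0, sum[0..1]=0, sum[0..2]=3, sum[0..3]=11, sum[0..4]=22, sum[0..5]=36, sum[0..6]=45 -> [0, 0, 3, 11, 22, 36, 45]
Output sum: 117

Answer: 117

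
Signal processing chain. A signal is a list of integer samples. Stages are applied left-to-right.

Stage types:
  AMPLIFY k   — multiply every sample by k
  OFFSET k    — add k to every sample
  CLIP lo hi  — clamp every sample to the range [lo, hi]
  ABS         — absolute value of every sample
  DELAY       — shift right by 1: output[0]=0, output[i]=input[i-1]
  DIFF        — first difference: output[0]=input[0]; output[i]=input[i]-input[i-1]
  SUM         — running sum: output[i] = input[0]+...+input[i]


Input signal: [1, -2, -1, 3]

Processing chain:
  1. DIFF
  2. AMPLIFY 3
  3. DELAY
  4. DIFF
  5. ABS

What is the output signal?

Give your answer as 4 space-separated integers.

Answer: 0 3 12 12

Derivation:
Input: [1, -2, -1, 3]
Stage 1 (DIFF): s[0]=1, -2-1=-3, -1--2=1, 3--1=4 -> [1, -3, 1, 4]
Stage 2 (AMPLIFY 3): 1*3=3, -3*3=-9, 1*3=3, 4*3=12 -> [3, -9, 3, 12]
Stage 3 (DELAY): [0, 3, -9, 3] = [0, 3, -9, 3] -> [0, 3, -9, 3]
Stage 4 (DIFF): s[0]=0, 3-0=3, -9-3=-12, 3--9=12 -> [0, 3, -12, 12]
Stage 5 (ABS): |0|=0, |3|=3, |-12|=12, |12|=12 -> [0, 3, 12, 12]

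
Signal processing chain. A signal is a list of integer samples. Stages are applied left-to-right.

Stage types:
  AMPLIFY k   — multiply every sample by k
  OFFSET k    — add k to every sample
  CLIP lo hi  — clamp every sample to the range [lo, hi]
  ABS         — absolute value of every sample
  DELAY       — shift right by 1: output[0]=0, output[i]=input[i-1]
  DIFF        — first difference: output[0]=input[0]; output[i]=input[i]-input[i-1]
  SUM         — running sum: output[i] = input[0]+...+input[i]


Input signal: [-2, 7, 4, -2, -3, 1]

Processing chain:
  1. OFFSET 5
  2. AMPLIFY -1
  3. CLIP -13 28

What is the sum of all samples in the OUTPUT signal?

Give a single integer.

Input: [-2, 7, 4, -2, -3, 1]
Stage 1 (OFFSET 5): -2+5=3, 7+5=12, 4+5=9, -2+5=3, -3+5=2, 1+5=6 -> [3, 12, 9, 3, 2, 6]
Stage 2 (AMPLIFY -1): 3*-1=-3, 12*-1=-12, 9*-1=-9, 3*-1=-3, 2*-1=-2, 6*-1=-6 -> [-3, -12, -9, -3, -2, -6]
Stage 3 (CLIP -13 28): clip(-3,-13,28)=-3, clip(-12,-13,28)=-12, clip(-9,-13,28)=-9, clip(-3,-13,28)=-3, clip(-2,-13,28)=-2, clip(-6,-13,28)=-6 -> [-3, -12, -9, -3, -2, -6]
Output sum: -35

Answer: -35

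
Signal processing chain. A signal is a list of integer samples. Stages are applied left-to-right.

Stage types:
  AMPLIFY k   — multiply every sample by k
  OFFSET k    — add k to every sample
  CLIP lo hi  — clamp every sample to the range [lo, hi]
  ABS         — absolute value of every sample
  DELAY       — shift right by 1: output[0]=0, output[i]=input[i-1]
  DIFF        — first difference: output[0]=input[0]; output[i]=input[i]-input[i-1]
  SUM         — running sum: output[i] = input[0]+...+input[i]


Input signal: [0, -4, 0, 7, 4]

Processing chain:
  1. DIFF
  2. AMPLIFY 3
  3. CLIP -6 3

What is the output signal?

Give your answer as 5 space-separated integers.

Input: [0, -4, 0, 7, 4]
Stage 1 (DIFF): s[0]=0, -4-0=-4, 0--4=4, 7-0=7, 4-7=-3 -> [0, -4, 4, 7, -3]
Stage 2 (AMPLIFY 3): 0*3=0, -4*3=-12, 4*3=12, 7*3=21, -3*3=-9 -> [0, -12, 12, 21, -9]
Stage 3 (CLIP -6 3): clip(0,-6,3)=0, clip(-12,-6,3)=-6, clip(12,-6,3)=3, clip(21,-6,3)=3, clip(-9,-6,3)=-6 -> [0, -6, 3, 3, -6]

Answer: 0 -6 3 3 -6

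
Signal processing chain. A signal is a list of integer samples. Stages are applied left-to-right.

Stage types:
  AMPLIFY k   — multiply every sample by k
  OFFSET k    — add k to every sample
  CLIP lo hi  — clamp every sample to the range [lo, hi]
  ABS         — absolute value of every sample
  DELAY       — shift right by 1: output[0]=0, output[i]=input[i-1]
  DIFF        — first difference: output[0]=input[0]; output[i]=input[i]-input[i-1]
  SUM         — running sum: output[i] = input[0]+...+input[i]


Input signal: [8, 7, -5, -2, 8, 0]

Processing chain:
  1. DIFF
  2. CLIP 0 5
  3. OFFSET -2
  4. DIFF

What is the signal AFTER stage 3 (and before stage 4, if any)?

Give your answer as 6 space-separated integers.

Input: [8, 7, -5, -2, 8, 0]
Stage 1 (DIFF): s[0]=8, 7-8=-1, -5-7=-12, -2--5=3, 8--2=10, 0-8=-8 -> [8, -1, -12, 3, 10, -8]
Stage 2 (CLIP 0 5): clip(8,0,5)=5, clip(-1,0,5)=0, clip(-12,0,5)=0, clip(3,0,5)=3, clip(10,0,5)=5, clip(-8,0,5)=0 -> [5, 0, 0, 3, 5, 0]
Stage 3 (OFFSET -2): 5+-2=3, 0+-2=-2, 0+-2=-2, 3+-2=1, 5+-2=3, 0+-2=-2 -> [3, -2, -2, 1, 3, -2]

Answer: 3 -2 -2 1 3 -2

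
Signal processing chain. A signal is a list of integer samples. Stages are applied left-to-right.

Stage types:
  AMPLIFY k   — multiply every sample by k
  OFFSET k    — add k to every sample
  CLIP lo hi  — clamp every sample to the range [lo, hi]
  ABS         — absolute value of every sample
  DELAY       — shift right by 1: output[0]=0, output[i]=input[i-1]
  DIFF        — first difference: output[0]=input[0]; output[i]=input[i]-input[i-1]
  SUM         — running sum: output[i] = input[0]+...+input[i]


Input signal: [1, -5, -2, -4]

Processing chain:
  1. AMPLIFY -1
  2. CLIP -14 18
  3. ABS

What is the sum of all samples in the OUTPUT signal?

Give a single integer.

Input: [1, -5, -2, -4]
Stage 1 (AMPLIFY -1): 1*-1=-1, -5*-1=5, -2*-1=2, -4*-1=4 -> [-1, 5, 2, 4]
Stage 2 (CLIP -14 18): clip(-1,-14,18)=-1, clip(5,-14,18)=5, clip(2,-14,18)=2, clip(4,-14,18)=4 -> [-1, 5, 2, 4]
Stage 3 (ABS): |-1|=1, |5|=5, |2|=2, |4|=4 -> [1, 5, 2, 4]
Output sum: 12

Answer: 12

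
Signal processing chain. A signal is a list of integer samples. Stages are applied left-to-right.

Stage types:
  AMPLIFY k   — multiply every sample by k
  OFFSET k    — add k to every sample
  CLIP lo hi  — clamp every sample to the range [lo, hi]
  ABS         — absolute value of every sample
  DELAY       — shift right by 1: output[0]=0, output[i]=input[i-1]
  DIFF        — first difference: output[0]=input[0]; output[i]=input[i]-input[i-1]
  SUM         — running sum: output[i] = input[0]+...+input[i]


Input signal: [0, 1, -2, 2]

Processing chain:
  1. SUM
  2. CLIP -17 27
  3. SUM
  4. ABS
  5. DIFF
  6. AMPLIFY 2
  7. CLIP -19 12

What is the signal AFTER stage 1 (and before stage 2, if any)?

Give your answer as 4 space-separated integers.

Input: [0, 1, -2, 2]
Stage 1 (SUM): sum[0..0]=0, sum[0..1]=1, sum[0..2]=-1, sum[0..3]=1 -> [0, 1, -1, 1]

Answer: 0 1 -1 1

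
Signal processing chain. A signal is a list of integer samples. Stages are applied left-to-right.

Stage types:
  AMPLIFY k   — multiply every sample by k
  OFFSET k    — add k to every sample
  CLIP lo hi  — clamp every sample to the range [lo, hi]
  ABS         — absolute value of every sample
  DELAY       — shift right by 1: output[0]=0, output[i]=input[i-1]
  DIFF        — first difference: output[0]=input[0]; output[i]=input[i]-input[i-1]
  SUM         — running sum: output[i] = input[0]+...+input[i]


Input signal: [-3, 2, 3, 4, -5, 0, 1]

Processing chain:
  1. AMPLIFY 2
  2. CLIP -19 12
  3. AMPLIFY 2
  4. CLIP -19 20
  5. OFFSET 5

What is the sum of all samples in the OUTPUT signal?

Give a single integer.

Input: [-3, 2, 3, 4, -5, 0, 1]
Stage 1 (AMPLIFY 2): -3*2=-6, 2*2=4, 3*2=6, 4*2=8, -5*2=-10, 0*2=0, 1*2=2 -> [-6, 4, 6, 8, -10, 0, 2]
Stage 2 (CLIP -19 12): clip(-6,-19,12)=-6, clip(4,-19,12)=4, clip(6,-19,12)=6, clip(8,-19,12)=8, clip(-10,-19,12)=-10, clip(0,-19,12)=0, clip(2,-19,12)=2 -> [-6, 4, 6, 8, -10, 0, 2]
Stage 3 (AMPLIFY 2): -6*2=-12, 4*2=8, 6*2=12, 8*2=16, -10*2=-20, 0*2=0, 2*2=4 -> [-12, 8, 12, 16, -20, 0, 4]
Stage 4 (CLIP -19 20): clip(-12,-19,20)=-12, clip(8,-19,20)=8, clip(12,-19,20)=12, clip(16,-19,20)=16, clip(-20,-19,20)=-19, clip(0,-19,20)=0, clip(4,-19,20)=4 -> [-12, 8, 12, 16, -19, 0, 4]
Stage 5 (OFFSET 5): -12+5=-7, 8+5=13, 12+5=17, 16+5=21, -19+5=-14, 0+5=5, 4+5=9 -> [-7, 13, 17, 21, -14, 5, 9]
Output sum: 44

Answer: 44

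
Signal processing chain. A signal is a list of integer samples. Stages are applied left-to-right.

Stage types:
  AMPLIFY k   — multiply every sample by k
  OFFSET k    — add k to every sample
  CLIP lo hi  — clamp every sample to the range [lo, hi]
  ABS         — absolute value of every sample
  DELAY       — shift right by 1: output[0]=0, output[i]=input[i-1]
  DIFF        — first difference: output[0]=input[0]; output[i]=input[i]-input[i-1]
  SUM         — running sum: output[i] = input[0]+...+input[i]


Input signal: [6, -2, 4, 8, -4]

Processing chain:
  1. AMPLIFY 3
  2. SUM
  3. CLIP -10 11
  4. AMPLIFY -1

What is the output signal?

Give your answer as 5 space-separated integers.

Input: [6, -2, 4, 8, -4]
Stage 1 (AMPLIFY 3): 6*3=18, -2*3=-6, 4*3=12, 8*3=24, -4*3=-12 -> [18, -6, 12, 24, -12]
Stage 2 (SUM): sum[0..0]=18, sum[0..1]=12, sum[0..2]=24, sum[0..3]=48, sum[0..4]=36 -> [18, 12, 24, 48, 36]
Stage 3 (CLIP -10 11): clip(18,-10,11)=11, clip(12,-10,11)=11, clip(24,-10,11)=11, clip(48,-10,11)=11, clip(36,-10,11)=11 -> [11, 11, 11, 11, 11]
Stage 4 (AMPLIFY -1): 11*-1=-11, 11*-1=-11, 11*-1=-11, 11*-1=-11, 11*-1=-11 -> [-11, -11, -11, -11, -11]

Answer: -11 -11 -11 -11 -11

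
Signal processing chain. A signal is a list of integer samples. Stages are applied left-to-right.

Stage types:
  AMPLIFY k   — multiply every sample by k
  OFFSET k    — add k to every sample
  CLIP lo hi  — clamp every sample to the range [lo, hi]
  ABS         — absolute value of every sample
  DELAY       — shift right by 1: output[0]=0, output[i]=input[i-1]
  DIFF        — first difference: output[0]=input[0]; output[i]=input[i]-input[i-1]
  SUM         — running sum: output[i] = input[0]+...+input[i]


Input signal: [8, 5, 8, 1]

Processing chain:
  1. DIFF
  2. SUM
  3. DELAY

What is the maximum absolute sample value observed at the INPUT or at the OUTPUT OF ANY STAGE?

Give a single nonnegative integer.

Input: [8, 5, 8, 1] (max |s|=8)
Stage 1 (DIFF): s[0]=8, 5-8=-3, 8-5=3, 1-8=-7 -> [8, -3, 3, -7] (max |s|=8)
Stage 2 (SUM): sum[0..0]=8, sum[0..1]=5, sum[0..2]=8, sum[0..3]=1 -> [8, 5, 8, 1] (max |s|=8)
Stage 3 (DELAY): [0, 8, 5, 8] = [0, 8, 5, 8] -> [0, 8, 5, 8] (max |s|=8)
Overall max amplitude: 8

Answer: 8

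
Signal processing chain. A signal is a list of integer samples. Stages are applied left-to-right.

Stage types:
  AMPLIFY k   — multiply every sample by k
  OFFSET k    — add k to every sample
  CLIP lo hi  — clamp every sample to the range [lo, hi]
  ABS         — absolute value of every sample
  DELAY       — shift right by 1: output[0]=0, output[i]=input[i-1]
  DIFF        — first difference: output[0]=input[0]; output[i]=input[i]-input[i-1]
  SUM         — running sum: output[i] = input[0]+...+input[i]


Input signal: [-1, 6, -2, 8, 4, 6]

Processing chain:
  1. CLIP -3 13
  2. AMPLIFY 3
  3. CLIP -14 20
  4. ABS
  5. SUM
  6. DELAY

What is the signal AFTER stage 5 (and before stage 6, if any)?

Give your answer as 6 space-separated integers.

Input: [-1, 6, -2, 8, 4, 6]
Stage 1 (CLIP -3 13): clip(-1,-3,13)=-1, clip(6,-3,13)=6, clip(-2,-3,13)=-2, clip(8,-3,13)=8, clip(4,-3,13)=4, clip(6,-3,13)=6 -> [-1, 6, -2, 8, 4, 6]
Stage 2 (AMPLIFY 3): -1*3=-3, 6*3=18, -2*3=-6, 8*3=24, 4*3=12, 6*3=18 -> [-3, 18, -6, 24, 12, 18]
Stage 3 (CLIP -14 20): clip(-3,-14,20)=-3, clip(18,-14,20)=18, clip(-6,-14,20)=-6, clip(24,-14,20)=20, clip(12,-14,20)=12, clip(18,-14,20)=18 -> [-3, 18, -6, 20, 12, 18]
Stage 4 (ABS): |-3|=3, |18|=18, |-6|=6, |20|=20, |12|=12, |18|=18 -> [3, 18, 6, 20, 12, 18]
Stage 5 (SUM): sum[0..0]=3, sum[0..1]=21, sum[0..2]=27, sum[0..3]=47, sum[0..4]=59, sum[0..5]=77 -> [3, 21, 27, 47, 59, 77]

Answer: 3 21 27 47 59 77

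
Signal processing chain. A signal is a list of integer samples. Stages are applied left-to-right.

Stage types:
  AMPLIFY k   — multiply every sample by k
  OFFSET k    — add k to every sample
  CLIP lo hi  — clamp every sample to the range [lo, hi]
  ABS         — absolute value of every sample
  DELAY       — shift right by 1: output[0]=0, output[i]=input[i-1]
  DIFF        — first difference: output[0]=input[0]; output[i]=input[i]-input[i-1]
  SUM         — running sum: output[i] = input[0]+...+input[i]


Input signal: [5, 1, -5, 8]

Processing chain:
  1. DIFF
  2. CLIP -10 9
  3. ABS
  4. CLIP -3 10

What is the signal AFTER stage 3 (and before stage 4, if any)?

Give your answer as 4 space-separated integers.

Answer: 5 4 6 9

Derivation:
Input: [5, 1, -5, 8]
Stage 1 (DIFF): s[0]=5, 1-5=-4, -5-1=-6, 8--5=13 -> [5, -4, -6, 13]
Stage 2 (CLIP -10 9): clip(5,-10,9)=5, clip(-4,-10,9)=-4, clip(-6,-10,9)=-6, clip(13,-10,9)=9 -> [5, -4, -6, 9]
Stage 3 (ABS): |5|=5, |-4|=4, |-6|=6, |9|=9 -> [5, 4, 6, 9]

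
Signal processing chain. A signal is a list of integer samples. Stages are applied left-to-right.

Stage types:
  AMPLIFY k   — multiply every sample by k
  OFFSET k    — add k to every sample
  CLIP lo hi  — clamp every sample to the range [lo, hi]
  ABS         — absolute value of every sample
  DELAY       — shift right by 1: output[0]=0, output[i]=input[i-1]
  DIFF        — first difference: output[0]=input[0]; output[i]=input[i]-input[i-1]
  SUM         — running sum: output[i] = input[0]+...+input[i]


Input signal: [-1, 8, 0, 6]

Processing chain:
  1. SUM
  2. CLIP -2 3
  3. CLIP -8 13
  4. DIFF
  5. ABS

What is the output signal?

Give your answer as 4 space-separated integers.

Input: [-1, 8, 0, 6]
Stage 1 (SUM): sum[0..0]=-1, sum[0..1]=7, sum[0..2]=7, sum[0..3]=13 -> [-1, 7, 7, 13]
Stage 2 (CLIP -2 3): clip(-1,-2,3)=-1, clip(7,-2,3)=3, clip(7,-2,3)=3, clip(13,-2,3)=3 -> [-1, 3, 3, 3]
Stage 3 (CLIP -8 13): clip(-1,-8,13)=-1, clip(3,-8,13)=3, clip(3,-8,13)=3, clip(3,-8,13)=3 -> [-1, 3, 3, 3]
Stage 4 (DIFF): s[0]=-1, 3--1=4, 3-3=0, 3-3=0 -> [-1, 4, 0, 0]
Stage 5 (ABS): |-1|=1, |4|=4, |0|=0, |0|=0 -> [1, 4, 0, 0]

Answer: 1 4 0 0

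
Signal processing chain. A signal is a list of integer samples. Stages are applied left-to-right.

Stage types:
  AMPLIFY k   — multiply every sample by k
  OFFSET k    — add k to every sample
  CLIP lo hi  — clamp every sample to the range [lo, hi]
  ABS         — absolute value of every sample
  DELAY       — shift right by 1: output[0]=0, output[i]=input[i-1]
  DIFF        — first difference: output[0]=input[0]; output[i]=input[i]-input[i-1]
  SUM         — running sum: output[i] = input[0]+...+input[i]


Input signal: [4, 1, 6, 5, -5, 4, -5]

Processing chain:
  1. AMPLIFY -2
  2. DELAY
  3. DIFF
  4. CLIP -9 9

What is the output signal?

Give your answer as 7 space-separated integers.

Input: [4, 1, 6, 5, -5, 4, -5]
Stage 1 (AMPLIFY -2): 4*-2=-8, 1*-2=-2, 6*-2=-12, 5*-2=-10, -5*-2=10, 4*-2=-8, -5*-2=10 -> [-8, -2, -12, -10, 10, -8, 10]
Stage 2 (DELAY): [0, -8, -2, -12, -10, 10, -8] = [0, -8, -2, -12, -10, 10, -8] -> [0, -8, -2, -12, -10, 10, -8]
Stage 3 (DIFF): s[0]=0, -8-0=-8, -2--8=6, -12--2=-10, -10--12=2, 10--10=20, -8-10=-18 -> [0, -8, 6, -10, 2, 20, -18]
Stage 4 (CLIP -9 9): clip(0,-9,9)=0, clip(-8,-9,9)=-8, clip(6,-9,9)=6, clip(-10,-9,9)=-9, clip(2,-9,9)=2, clip(20,-9,9)=9, clip(-18,-9,9)=-9 -> [0, -8, 6, -9, 2, 9, -9]

Answer: 0 -8 6 -9 2 9 -9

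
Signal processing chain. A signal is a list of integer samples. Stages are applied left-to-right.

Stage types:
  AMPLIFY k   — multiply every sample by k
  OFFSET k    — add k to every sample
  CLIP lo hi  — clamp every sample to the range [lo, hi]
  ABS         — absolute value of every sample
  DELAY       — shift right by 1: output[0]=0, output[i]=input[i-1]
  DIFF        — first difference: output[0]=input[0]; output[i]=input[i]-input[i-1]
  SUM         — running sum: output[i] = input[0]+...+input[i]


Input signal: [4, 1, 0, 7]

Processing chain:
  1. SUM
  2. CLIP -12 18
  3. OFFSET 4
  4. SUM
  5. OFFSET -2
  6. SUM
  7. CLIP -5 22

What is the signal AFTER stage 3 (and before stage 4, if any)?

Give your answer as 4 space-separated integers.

Input: [4, 1, 0, 7]
Stage 1 (SUM): sum[0..0]=4, sum[0..1]=5, sum[0..2]=5, sum[0..3]=12 -> [4, 5, 5, 12]
Stage 2 (CLIP -12 18): clip(4,-12,18)=4, clip(5,-12,18)=5, clip(5,-12,18)=5, clip(12,-12,18)=12 -> [4, 5, 5, 12]
Stage 3 (OFFSET 4): 4+4=8, 5+4=9, 5+4=9, 12+4=16 -> [8, 9, 9, 16]

Answer: 8 9 9 16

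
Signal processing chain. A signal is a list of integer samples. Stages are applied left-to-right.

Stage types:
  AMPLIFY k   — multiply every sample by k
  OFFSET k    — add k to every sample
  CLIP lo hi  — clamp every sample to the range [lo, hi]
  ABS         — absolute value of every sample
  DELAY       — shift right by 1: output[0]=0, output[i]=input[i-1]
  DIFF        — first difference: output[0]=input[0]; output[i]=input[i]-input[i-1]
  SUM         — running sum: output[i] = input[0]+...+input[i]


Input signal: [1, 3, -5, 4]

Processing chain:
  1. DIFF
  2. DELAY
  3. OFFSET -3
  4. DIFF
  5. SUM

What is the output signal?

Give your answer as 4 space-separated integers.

Input: [1, 3, -5, 4]
Stage 1 (DIFF): s[0]=1, 3-1=2, -5-3=-8, 4--5=9 -> [1, 2, -8, 9]
Stage 2 (DELAY): [0, 1, 2, -8] = [0, 1, 2, -8] -> [0, 1, 2, -8]
Stage 3 (OFFSET -3): 0+-3=-3, 1+-3=-2, 2+-3=-1, -8+-3=-11 -> [-3, -2, -1, -11]
Stage 4 (DIFF): s[0]=-3, -2--3=1, -1--2=1, -11--1=-10 -> [-3, 1, 1, -10]
Stage 5 (SUM): sum[0..0]=-3, sum[0..1]=-2, sum[0..2]=-1, sum[0..3]=-11 -> [-3, -2, -1, -11]

Answer: -3 -2 -1 -11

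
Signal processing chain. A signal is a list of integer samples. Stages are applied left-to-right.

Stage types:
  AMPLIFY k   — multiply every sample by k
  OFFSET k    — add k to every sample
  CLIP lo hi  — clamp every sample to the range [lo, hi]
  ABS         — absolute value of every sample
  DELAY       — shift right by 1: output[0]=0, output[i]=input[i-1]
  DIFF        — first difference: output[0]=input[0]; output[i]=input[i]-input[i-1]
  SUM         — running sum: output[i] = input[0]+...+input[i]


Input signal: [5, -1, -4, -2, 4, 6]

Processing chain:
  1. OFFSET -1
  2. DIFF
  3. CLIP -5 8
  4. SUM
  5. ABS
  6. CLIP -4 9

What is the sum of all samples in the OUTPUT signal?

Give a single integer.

Answer: 21

Derivation:
Input: [5, -1, -4, -2, 4, 6]
Stage 1 (OFFSET -1): 5+-1=4, -1+-1=-2, -4+-1=-5, -2+-1=-3, 4+-1=3, 6+-1=5 -> [4, -2, -5, -3, 3, 5]
Stage 2 (DIFF): s[0]=4, -2-4=-6, -5--2=-3, -3--5=2, 3--3=6, 5-3=2 -> [4, -6, -3, 2, 6, 2]
Stage 3 (CLIP -5 8): clip(4,-5,8)=4, clip(-6,-5,8)=-5, clip(-3,-5,8)=-3, clip(2,-5,8)=2, clip(6,-5,8)=6, clip(2,-5,8)=2 -> [4, -5, -3, 2, 6, 2]
Stage 4 (SUM): sum[0..0]=4, sum[0..1]=-1, sum[0..2]=-4, sum[0..3]=-2, sum[0..4]=4, sum[0..5]=6 -> [4, -1, -4, -2, 4, 6]
Stage 5 (ABS): |4|=4, |-1|=1, |-4|=4, |-2|=2, |4|=4, |6|=6 -> [4, 1, 4, 2, 4, 6]
Stage 6 (CLIP -4 9): clip(4,-4,9)=4, clip(1,-4,9)=1, clip(4,-4,9)=4, clip(2,-4,9)=2, clip(4,-4,9)=4, clip(6,-4,9)=6 -> [4, 1, 4, 2, 4, 6]
Output sum: 21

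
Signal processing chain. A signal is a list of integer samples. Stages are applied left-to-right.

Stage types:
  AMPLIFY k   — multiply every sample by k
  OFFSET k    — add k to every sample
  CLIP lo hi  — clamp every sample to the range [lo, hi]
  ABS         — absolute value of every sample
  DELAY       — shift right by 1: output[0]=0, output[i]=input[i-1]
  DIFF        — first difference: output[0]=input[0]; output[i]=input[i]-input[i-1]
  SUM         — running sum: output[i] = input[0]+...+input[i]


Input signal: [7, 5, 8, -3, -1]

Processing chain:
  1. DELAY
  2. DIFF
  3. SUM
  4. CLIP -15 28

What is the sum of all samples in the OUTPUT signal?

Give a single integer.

Answer: 17

Derivation:
Input: [7, 5, 8, -3, -1]
Stage 1 (DELAY): [0, 7, 5, 8, -3] = [0, 7, 5, 8, -3] -> [0, 7, 5, 8, -3]
Stage 2 (DIFF): s[0]=0, 7-0=7, 5-7=-2, 8-5=3, -3-8=-11 -> [0, 7, -2, 3, -11]
Stage 3 (SUM): sum[0..0]=0, sum[0..1]=7, sum[0..2]=5, sum[0..3]=8, sum[0..4]=-3 -> [0, 7, 5, 8, -3]
Stage 4 (CLIP -15 28): clip(0,-15,28)=0, clip(7,-15,28)=7, clip(5,-15,28)=5, clip(8,-15,28)=8, clip(-3,-15,28)=-3 -> [0, 7, 5, 8, -3]
Output sum: 17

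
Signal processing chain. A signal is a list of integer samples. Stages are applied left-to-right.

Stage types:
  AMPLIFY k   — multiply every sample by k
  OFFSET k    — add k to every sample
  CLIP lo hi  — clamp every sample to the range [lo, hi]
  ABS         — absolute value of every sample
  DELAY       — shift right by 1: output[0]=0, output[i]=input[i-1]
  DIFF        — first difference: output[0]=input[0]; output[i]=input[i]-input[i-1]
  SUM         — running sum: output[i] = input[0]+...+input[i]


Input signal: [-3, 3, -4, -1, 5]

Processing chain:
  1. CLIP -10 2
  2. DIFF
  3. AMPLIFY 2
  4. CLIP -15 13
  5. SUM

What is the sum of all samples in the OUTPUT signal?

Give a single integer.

Answer: -8

Derivation:
Input: [-3, 3, -4, -1, 5]
Stage 1 (CLIP -10 2): clip(-3,-10,2)=-3, clip(3,-10,2)=2, clip(-4,-10,2)=-4, clip(-1,-10,2)=-1, clip(5,-10,2)=2 -> [-3, 2, -4, -1, 2]
Stage 2 (DIFF): s[0]=-3, 2--3=5, -4-2=-6, -1--4=3, 2--1=3 -> [-3, 5, -6, 3, 3]
Stage 3 (AMPLIFY 2): -3*2=-6, 5*2=10, -6*2=-12, 3*2=6, 3*2=6 -> [-6, 10, -12, 6, 6]
Stage 4 (CLIP -15 13): clip(-6,-15,13)=-6, clip(10,-15,13)=10, clip(-12,-15,13)=-12, clip(6,-15,13)=6, clip(6,-15,13)=6 -> [-6, 10, -12, 6, 6]
Stage 5 (SUM): sum[0..0]=-6, sum[0..1]=4, sum[0..2]=-8, sum[0..3]=-2, sum[0..4]=4 -> [-6, 4, -8, -2, 4]
Output sum: -8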